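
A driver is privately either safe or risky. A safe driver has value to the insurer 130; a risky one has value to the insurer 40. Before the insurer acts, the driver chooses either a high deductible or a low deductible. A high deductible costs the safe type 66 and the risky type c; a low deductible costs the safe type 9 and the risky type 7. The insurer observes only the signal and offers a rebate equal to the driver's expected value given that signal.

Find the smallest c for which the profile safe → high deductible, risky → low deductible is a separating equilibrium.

97

Under separation: high deductible → safe (pays 130); low deductible → risky (pays 40).
Safe: 130 − 66 = 64 ≥ 40 − 9 = 31. Holds regardless of c. ✓
Risky: 40 − 7 ≥ 130 − c, so c ≥ 130 − 33 = 97.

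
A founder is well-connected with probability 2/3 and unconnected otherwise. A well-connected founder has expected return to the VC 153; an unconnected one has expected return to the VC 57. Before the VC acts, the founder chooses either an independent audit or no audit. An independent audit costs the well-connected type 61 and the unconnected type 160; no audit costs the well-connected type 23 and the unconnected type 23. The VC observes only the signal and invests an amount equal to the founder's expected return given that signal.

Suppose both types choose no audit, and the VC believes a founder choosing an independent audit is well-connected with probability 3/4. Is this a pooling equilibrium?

Yes

At the pooled signal (no audit) the VC holds the prior 2/3 and pays 2/3·153 + 1/3·57 = 121. Off-path (audit) belief 3/4 gives 3/4·153 + 1/4·57 = 129.
Well-connected: no audit gives 121 − 23 = 98; audit gives 129 − 61 = 68. Stays. ✓
Unconnected: no audit gives 121 − 23 = 98; audit gives 129 − 160 = -31. Stays. ✓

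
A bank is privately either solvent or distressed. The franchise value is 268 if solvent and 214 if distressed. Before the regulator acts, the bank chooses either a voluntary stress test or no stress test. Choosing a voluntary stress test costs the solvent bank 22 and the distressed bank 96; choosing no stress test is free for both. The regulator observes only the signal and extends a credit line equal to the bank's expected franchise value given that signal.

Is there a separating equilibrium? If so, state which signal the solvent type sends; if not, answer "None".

stress test

Try solvent → stress test, distressed → no stress test:
  If types separate, stress test earns payment 268 and no stress test earns 214.
  Solvent: stress test gives 268 − 22 = 246; no stress test gives 214 − 0 = 214. No deviation. ✓
  Distressed: no stress test gives 214 − 0 = 214; stress test gives 268 − 96 = 172. No deviation. ✓
Both hold — the solvent type sends stress test.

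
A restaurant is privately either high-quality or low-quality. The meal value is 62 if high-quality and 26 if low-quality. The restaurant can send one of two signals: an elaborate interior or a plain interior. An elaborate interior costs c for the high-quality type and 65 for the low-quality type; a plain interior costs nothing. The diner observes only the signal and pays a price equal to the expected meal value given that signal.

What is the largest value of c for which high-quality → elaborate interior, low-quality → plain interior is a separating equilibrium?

36

Under separation: elaborate interior → high-quality (pays 62); plain interior → low-quality (pays 26).
Low-quality: 26 − 0 = 26 ≥ 62 − 65 = -3. Holds regardless of c. ✓
High-quality: 62 − c ≥ 26 − 0, so c ≤ 62 − 26 = 36.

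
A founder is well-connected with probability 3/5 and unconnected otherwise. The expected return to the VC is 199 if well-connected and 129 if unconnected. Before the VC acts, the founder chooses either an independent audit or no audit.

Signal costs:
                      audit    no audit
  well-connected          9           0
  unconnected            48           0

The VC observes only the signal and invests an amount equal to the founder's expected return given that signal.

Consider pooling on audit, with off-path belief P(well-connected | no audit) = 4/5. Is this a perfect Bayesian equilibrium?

No

At the pooled signal (audit) the VC holds the prior 3/5 and pays 3/5·199 + 2/5·129 = 171. Off-path (no audit) belief 4/5 gives 4/5·199 + 1/5·129 = 185.
Well-connected: audit gives 171 − 9 = 162; no audit gives 185 − 0 = 185. Deviates. ✗
Unconnected: audit gives 171 − 48 = 123; no audit gives 185 − 0 = 185. Deviates. ✗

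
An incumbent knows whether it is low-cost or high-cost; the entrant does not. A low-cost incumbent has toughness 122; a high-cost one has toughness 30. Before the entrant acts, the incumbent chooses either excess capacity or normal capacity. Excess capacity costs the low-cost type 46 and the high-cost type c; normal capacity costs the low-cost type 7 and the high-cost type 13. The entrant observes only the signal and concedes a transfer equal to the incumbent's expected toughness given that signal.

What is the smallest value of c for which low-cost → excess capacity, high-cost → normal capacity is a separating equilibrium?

105

Under separation: excess capacity → low-cost (pays 122); normal capacity → high-cost (pays 30).
Low-cost: 122 − 46 = 76 ≥ 30 − 7 = 23. Holds regardless of c. ✓
High-cost: 30 − 13 ≥ 122 − c, so c ≥ 122 − 17 = 105.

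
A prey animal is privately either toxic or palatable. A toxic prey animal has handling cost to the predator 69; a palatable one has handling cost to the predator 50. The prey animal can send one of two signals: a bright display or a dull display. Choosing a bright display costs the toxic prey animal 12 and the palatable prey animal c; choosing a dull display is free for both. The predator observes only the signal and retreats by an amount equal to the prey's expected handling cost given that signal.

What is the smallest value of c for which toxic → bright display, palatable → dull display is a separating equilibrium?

Under separation: bright display → toxic (pays 69); dull display → palatable (pays 50).
Toxic: 69 − 12 = 57 ≥ 50 − 0 = 50. Holds regardless of c. ✓
Palatable: 50 − 0 ≥ 69 − c, so c ≥ 69 − 50 = 19.

19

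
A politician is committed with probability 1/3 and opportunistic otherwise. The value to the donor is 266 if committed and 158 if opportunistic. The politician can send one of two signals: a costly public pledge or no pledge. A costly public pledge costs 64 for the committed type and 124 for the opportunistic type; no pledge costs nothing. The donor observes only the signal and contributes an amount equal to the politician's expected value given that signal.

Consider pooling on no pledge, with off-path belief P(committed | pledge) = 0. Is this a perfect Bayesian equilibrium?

Yes

At the pooled signal (no pledge) the donor holds the prior 1/3 and pays 1/3·266 + 2/3·158 = 194. Off-path (pledge) belief 0 gives 0·266 + 1·158 = 158.
Committed: no pledge gives 194 − 0 = 194; pledge gives 158 − 64 = 94. Stays. ✓
Opportunistic: no pledge gives 194 − 0 = 194; pledge gives 158 − 124 = 34. Stays. ✓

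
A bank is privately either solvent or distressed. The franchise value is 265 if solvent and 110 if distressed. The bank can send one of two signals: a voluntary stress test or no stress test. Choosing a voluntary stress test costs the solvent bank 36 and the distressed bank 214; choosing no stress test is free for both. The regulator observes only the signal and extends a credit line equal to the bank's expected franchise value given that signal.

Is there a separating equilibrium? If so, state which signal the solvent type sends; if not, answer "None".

stress test

Try solvent → stress test, distressed → no stress test:
  If types separate, stress test earns payment 265 and no stress test earns 110.
  Solvent: stress test gives 265 − 36 = 229; no stress test gives 110 − 0 = 110. No deviation. ✓
  Distressed: no stress test gives 110 − 0 = 110; stress test gives 265 − 214 = 51. No deviation. ✓
Both hold — the solvent type sends stress test.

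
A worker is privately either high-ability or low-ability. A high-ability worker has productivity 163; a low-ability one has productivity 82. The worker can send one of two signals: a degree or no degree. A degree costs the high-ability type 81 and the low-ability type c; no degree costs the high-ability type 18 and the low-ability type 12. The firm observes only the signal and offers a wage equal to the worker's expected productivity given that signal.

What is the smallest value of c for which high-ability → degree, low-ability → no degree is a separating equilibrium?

93

Under separation: degree → high-ability (pays 163); no degree → low-ability (pays 82).
High-ability: 163 − 81 = 82 ≥ 82 − 18 = 64. Holds regardless of c. ✓
Low-ability: 82 − 12 ≥ 163 − c, so c ≥ 163 − 70 = 93.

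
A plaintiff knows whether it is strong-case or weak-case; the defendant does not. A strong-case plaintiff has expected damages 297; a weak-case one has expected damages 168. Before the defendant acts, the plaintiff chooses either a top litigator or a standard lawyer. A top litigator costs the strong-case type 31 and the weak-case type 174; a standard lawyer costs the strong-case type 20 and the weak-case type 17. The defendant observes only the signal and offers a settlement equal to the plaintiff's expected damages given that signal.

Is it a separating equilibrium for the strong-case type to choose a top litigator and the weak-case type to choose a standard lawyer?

Under separation the defendant infers type exactly: top litigator → strong-case (pays 297), standard lawyer → weak-case (pays 168).
Strong-case: top litigator gives 297 − 31 = 266; standard lawyer gives 168 − 20 = 148. No deviation. ✓
Weak-case: standard lawyer gives 168 − 17 = 151; top litigator gives 297 − 174 = 123. No deviation. ✓
Neither type gains from mimicking the other.

Yes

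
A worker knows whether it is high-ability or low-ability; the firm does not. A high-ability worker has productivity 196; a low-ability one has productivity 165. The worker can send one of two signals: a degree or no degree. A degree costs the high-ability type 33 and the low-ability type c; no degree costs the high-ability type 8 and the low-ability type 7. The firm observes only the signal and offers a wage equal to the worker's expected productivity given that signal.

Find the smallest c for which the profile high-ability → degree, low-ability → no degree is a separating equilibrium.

38

Under separation: degree → high-ability (pays 196); no degree → low-ability (pays 165).
High-ability: 196 − 33 = 163 ≥ 165 − 8 = 157. Holds regardless of c. ✓
Low-ability: 165 − 7 ≥ 196 − c, so c ≥ 196 − 158 = 38.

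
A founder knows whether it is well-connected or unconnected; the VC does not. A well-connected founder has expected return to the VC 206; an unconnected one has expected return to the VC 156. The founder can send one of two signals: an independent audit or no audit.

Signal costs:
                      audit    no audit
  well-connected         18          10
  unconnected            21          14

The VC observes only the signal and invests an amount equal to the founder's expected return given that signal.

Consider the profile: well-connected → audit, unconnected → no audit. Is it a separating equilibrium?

If types separate, audit earns payment 206 and no audit earns 156.
Well-connected: audit gives 206 − 18 = 188; no audit gives 156 − 10 = 146. No deviation. ✓
Unconnected: no audit gives 156 − 14 = 142; audit gives 206 − 21 = 185. Would deviate. ✗

No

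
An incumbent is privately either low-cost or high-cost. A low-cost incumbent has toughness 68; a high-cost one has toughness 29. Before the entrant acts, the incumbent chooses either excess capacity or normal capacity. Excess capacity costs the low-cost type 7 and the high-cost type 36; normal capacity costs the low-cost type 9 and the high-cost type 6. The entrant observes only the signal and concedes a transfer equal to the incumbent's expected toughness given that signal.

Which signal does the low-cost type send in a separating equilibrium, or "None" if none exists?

Try low-cost → excess capacity, high-cost → normal capacity:
  If types separate, excess capacity earns payment 68 and normal capacity earns 29.
  Low-cost: excess capacity gives 68 − 7 = 61; normal capacity gives 29 − 9 = 20. No deviation. ✓
  High-cost: normal capacity gives 29 − 6 = 23; excess capacity gives 68 − 36 = 32. Would deviate. ✗
Try low-cost → normal capacity, high-cost → excess capacity:
  If types separate, normal capacity earns payment 68 and excess capacity earns 29.
  Low-cost: normal capacity gives 68 − 9 = 59; excess capacity gives 29 − 7 = 22. No deviation. ✓
  High-cost: excess capacity gives 29 − 36 = -7; normal capacity gives 68 − 6 = 62. Would deviate. ✗
Neither assignment is incentive-compatible.

None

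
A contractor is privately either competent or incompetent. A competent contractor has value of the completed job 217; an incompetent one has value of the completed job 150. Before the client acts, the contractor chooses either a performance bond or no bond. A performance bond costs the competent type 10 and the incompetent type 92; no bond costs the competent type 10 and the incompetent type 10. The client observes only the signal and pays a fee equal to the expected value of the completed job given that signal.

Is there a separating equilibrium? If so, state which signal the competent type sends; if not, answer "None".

Try competent → bond, incompetent → no bond:
  Under separation the client infers type exactly: bond → competent (pays 217), no bond → incompetent (pays 150).
  Competent: bond gives 217 − 10 = 207; no bond gives 150 − 10 = 140. No deviation. ✓
  Incompetent: no bond gives 150 − 10 = 140; bond gives 217 − 92 = 125. No deviation. ✓
Both hold — the competent type sends bond.

bond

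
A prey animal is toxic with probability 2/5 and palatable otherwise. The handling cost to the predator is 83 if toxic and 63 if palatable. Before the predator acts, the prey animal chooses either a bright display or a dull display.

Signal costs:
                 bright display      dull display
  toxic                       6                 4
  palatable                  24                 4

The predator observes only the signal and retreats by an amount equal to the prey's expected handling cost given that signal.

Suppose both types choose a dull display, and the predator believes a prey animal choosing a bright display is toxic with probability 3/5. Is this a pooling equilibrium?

No

On the equilibrium path (dull display) the predator holds the prior 2/5 and pays 2/5·83 + 3/5·63 = 71. Off-path (bright display) belief 3/5 gives 3/5·83 + 2/5·63 = 75.
Toxic: dull display gives 71 − 4 = 67; bright display gives 75 − 6 = 69. Deviates. ✗
Palatable: dull display gives 71 − 4 = 67; bright display gives 75 − 24 = 51. Stays. ✓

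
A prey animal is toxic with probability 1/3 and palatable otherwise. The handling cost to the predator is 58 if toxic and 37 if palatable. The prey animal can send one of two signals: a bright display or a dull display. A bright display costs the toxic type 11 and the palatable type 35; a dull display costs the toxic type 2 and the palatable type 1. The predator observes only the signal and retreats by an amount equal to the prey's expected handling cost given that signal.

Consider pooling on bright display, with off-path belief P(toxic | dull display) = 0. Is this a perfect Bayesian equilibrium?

At the pooled signal (bright display) the predator holds the prior 1/3 and pays 1/3·58 + 2/3·37 = 44. Off-path (dull display) belief 0 gives 0·58 + 1·37 = 37.
Toxic: bright display gives 44 − 11 = 33; dull display gives 37 − 2 = 35. Deviates. ✗
Palatable: bright display gives 44 − 35 = 9; dull display gives 37 − 1 = 36. Deviates. ✗

No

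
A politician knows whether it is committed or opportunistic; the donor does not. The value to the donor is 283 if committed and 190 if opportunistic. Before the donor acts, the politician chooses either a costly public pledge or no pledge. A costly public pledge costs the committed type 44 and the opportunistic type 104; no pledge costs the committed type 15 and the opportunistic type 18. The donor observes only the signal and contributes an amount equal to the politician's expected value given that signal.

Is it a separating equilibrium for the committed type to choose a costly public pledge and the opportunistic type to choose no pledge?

No

Under separation the donor infers type exactly: pledge → committed (pays 283), no pledge → opportunistic (pays 190).
Committed: pledge gives 283 − 44 = 239; no pledge gives 190 − 15 = 175. No deviation. ✓
Opportunistic: no pledge gives 190 − 18 = 172; pledge gives 283 − 104 = 179. Would deviate. ✗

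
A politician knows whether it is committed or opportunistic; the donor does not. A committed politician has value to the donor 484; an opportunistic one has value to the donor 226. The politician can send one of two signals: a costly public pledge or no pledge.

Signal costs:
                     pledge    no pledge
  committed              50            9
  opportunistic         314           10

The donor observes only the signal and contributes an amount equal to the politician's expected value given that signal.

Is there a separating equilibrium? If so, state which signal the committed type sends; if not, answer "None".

pledge

Try committed → pledge, opportunistic → no pledge:
  If types separate, pledge earns payment 484 and no pledge earns 226.
  Committed: pledge gives 484 − 50 = 434; no pledge gives 226 − 9 = 217. No deviation. ✓
  Opportunistic: no pledge gives 226 − 10 = 216; pledge gives 484 − 314 = 170. No deviation. ✓
Both hold — the committed type sends pledge.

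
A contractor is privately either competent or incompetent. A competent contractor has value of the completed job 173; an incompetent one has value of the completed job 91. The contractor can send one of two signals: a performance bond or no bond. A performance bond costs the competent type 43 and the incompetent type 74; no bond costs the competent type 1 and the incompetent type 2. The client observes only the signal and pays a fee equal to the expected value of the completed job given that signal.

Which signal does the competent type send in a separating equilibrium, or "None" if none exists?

Try competent → bond, incompetent → no bond:
  Under separation the client infers type exactly: bond → competent (pays 173), no bond → incompetent (pays 91).
  Competent: bond gives 173 − 43 = 130; no bond gives 91 − 1 = 90. No deviation. ✓
  Incompetent: no bond gives 91 − 2 = 89; bond gives 173 − 74 = 99. Would deviate. ✗
Try competent → no bond, incompetent → bond:
  Under separation the client infers type exactly: no bond → competent (pays 173), bond → incompetent (pays 91).
  Competent: no bond gives 173 − 1 = 172; bond gives 91 − 43 = 48. No deviation. ✓
  Incompetent: bond gives 91 − 74 = 17; no bond gives 173 − 2 = 171. Would deviate. ✗
Neither assignment is incentive-compatible.

None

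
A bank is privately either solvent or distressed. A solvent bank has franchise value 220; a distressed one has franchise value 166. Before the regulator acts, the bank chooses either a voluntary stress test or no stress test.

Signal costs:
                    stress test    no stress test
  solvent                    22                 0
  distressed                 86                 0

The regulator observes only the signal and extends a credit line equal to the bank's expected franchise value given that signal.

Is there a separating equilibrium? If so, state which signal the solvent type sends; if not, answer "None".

Try solvent → stress test, distressed → no stress test:
  If types separate, stress test earns payment 220 and no stress test earns 166.
  Solvent: stress test gives 220 − 22 = 198; no stress test gives 166 − 0 = 166. No deviation. ✓
  Distressed: no stress test gives 166 − 0 = 166; stress test gives 220 − 86 = 134. No deviation. ✓
Both hold — the solvent type sends stress test.

stress test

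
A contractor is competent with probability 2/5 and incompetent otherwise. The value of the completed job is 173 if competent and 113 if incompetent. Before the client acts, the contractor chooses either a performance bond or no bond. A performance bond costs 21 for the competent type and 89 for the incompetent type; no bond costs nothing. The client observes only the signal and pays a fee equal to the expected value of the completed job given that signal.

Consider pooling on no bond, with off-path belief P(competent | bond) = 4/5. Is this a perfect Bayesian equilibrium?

At the pooled signal (no bond) the client holds the prior 2/5 and pays 2/5·173 + 3/5·113 = 137. Off-path (bond) belief 4/5 gives 4/5·173 + 1/5·113 = 161.
Competent: no bond gives 137 − 0 = 137; bond gives 161 − 21 = 140. Deviates. ✗
Incompetent: no bond gives 137 − 0 = 137; bond gives 161 − 89 = 72. Stays. ✓

No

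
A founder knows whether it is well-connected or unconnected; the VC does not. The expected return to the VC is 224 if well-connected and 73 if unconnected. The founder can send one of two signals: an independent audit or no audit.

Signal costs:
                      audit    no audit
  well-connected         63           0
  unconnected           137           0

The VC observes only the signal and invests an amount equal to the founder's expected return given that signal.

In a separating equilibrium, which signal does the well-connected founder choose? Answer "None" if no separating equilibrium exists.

Try well-connected → audit, unconnected → no audit:
  If types separate, audit earns payment 224 and no audit earns 73.
  Well-connected: audit gives 224 − 63 = 161; no audit gives 73 − 0 = 73. No deviation. ✓
  Unconnected: no audit gives 73 − 0 = 73; audit gives 224 − 137 = 87. Would deviate. ✗
Try well-connected → no audit, unconnected → audit:
  If types separate, no audit earns payment 224 and audit earns 73.
  Well-connected: no audit gives 224 − 0 = 224; audit gives 73 − 63 = 10. No deviation. ✓
  Unconnected: audit gives 73 − 137 = -64; no audit gives 224 − 0 = 224. Would deviate. ✗
Neither assignment is incentive-compatible.

None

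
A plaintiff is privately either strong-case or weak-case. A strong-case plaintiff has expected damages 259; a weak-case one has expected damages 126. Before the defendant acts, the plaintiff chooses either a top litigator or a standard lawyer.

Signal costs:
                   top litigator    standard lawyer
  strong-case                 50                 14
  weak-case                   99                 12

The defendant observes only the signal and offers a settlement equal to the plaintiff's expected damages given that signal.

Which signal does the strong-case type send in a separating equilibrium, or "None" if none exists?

None

Try strong-case → top litigator, weak-case → standard lawyer:
  Under separation the defendant infers type exactly: top litigator → strong-case (pays 259), standard lawyer → weak-case (pays 126).
  Strong-case: top litigator gives 259 − 50 = 209; standard lawyer gives 126 − 14 = 112. No deviation. ✓
  Weak-case: standard lawyer gives 126 − 12 = 114; top litigator gives 259 − 99 = 160. Would deviate. ✗
Try strong-case → standard lawyer, weak-case → top litigator:
  Under separation the defendant infers type exactly: standard lawyer → strong-case (pays 259), top litigator → weak-case (pays 126).
  Strong-case: standard lawyer gives 259 − 14 = 245; top litigator gives 126 − 50 = 76. No deviation. ✓
  Weak-case: top litigator gives 126 − 99 = 27; standard lawyer gives 259 − 12 = 247. Would deviate. ✗
Neither assignment is incentive-compatible.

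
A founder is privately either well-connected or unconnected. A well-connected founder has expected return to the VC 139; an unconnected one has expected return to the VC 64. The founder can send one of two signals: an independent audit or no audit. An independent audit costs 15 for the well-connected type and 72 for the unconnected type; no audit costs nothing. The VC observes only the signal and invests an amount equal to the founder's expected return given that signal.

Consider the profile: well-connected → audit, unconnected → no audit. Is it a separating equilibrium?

If types separate, audit earns payment 139 and no audit earns 64.
Well-connected: audit gives 139 − 15 = 124; no audit gives 64 − 0 = 64. No deviation. ✓
Unconnected: no audit gives 64 − 0 = 64; audit gives 139 − 72 = 67. Would deviate. ✗

No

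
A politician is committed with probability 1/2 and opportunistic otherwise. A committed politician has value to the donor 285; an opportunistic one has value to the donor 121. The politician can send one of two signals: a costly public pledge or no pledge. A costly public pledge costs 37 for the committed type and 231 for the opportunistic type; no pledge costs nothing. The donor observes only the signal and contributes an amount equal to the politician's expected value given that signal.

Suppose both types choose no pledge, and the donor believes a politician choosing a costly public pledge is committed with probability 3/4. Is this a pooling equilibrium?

No

At the pooled signal (no pledge) the donor holds the prior 1/2 and pays 1/2·285 + 1/2·121 = 203. Off-path (pledge) belief 3/4 gives 3/4·285 + 1/4·121 = 244.
Committed: no pledge gives 203 − 0 = 203; pledge gives 244 − 37 = 207. Deviates. ✗
Opportunistic: no pledge gives 203 − 0 = 203; pledge gives 244 − 231 = 13. Stays. ✓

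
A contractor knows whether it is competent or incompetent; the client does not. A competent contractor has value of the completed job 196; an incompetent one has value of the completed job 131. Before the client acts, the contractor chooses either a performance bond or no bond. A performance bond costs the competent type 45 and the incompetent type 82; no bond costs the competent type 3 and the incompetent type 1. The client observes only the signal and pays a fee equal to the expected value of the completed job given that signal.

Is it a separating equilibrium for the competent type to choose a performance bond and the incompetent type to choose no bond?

Yes

If types separate, bond earns payment 196 and no bond earns 131.
Competent: bond gives 196 − 45 = 151; no bond gives 131 − 3 = 128. No deviation. ✓
Incompetent: no bond gives 131 − 1 = 130; bond gives 196 − 82 = 114. No deviation. ✓
Neither type gains from mimicking the other.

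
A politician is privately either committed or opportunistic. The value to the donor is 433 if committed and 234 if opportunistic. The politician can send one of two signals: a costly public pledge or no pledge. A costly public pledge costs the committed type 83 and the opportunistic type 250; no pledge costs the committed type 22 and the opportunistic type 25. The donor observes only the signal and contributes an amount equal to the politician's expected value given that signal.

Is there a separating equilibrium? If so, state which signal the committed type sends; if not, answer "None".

Try committed → pledge, opportunistic → no pledge:
  If types separate, pledge earns payment 433 and no pledge earns 234.
  Committed: pledge gives 433 − 83 = 350; no pledge gives 234 − 22 = 212. No deviation. ✓
  Opportunistic: no pledge gives 234 − 25 = 209; pledge gives 433 − 250 = 183. No deviation. ✓
Both hold — the committed type sends pledge.

pledge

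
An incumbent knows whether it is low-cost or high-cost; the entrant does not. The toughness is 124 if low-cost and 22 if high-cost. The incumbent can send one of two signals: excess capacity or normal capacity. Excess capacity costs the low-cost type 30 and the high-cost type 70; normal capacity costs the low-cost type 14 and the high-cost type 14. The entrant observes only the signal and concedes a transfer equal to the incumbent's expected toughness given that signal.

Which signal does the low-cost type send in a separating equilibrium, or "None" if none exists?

None

Try low-cost → excess capacity, high-cost → normal capacity:
  Under separation the entrant infers type exactly: excess capacity → low-cost (pays 124), normal capacity → high-cost (pays 22).
  Low-cost: excess capacity gives 124 − 30 = 94; normal capacity gives 22 − 14 = 8. No deviation. ✓
  High-cost: normal capacity gives 22 − 14 = 8; excess capacity gives 124 − 70 = 54. Would deviate. ✗
Try low-cost → normal capacity, high-cost → excess capacity:
  Under separation the entrant infers type exactly: normal capacity → low-cost (pays 124), excess capacity → high-cost (pays 22).
  Low-cost: normal capacity gives 124 − 14 = 110; excess capacity gives 22 − 30 = -8. No deviation. ✓
  High-cost: excess capacity gives 22 − 70 = -48; normal capacity gives 124 − 14 = 110. Would deviate. ✗
Neither assignment is incentive-compatible.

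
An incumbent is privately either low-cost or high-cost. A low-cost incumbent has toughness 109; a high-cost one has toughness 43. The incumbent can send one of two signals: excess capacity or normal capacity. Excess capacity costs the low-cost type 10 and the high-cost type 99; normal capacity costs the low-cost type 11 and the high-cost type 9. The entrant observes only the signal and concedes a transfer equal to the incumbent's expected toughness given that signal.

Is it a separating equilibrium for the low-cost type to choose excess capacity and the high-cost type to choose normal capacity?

Yes

If types separate, excess capacity earns payment 109 and normal capacity earns 43.
Low-cost: excess capacity gives 109 − 10 = 99; normal capacity gives 43 − 11 = 32. No deviation. ✓
High-cost: normal capacity gives 43 − 9 = 34; excess capacity gives 109 − 99 = 10. No deviation. ✓
Neither type gains from mimicking the other.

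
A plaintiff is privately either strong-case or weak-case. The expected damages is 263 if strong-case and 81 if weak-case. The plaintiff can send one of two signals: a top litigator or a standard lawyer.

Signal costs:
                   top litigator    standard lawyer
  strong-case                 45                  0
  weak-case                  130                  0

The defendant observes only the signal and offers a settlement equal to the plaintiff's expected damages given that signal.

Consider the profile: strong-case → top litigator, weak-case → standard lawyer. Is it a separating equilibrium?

No

If types separate, top litigator earns payment 263 and standard lawyer earns 81.
Strong-case: top litigator gives 263 − 45 = 218; standard lawyer gives 81 − 0 = 81. No deviation. ✓
Weak-case: standard lawyer gives 81 − 0 = 81; top litigator gives 263 − 130 = 133. Would deviate. ✗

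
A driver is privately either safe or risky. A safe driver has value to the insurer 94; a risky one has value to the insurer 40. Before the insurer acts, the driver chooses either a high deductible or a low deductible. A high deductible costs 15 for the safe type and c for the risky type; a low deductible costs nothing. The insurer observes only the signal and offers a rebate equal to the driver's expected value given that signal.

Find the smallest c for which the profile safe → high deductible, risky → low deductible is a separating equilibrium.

Under separation: high deductible → safe (pays 94); low deductible → risky (pays 40).
Safe: 94 − 15 = 79 ≥ 40 − 0 = 40. Holds regardless of c. ✓
Risky: 40 − 0 ≥ 94 − c, so c ≥ 94 − 40 = 54.

54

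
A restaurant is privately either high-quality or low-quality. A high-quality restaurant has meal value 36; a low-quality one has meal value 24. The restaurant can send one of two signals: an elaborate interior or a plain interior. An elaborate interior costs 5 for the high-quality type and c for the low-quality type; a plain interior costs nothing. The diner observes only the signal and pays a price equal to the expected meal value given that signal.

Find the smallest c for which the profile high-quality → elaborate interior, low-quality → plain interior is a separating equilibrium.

Under separation: elaborate interior → high-quality (pays 36); plain interior → low-quality (pays 24).
High-quality: 36 − 5 = 31 ≥ 24 − 0 = 24. Holds regardless of c. ✓
Low-quality: 24 − 0 ≥ 36 − c, so c ≥ 36 − 24 = 12.

12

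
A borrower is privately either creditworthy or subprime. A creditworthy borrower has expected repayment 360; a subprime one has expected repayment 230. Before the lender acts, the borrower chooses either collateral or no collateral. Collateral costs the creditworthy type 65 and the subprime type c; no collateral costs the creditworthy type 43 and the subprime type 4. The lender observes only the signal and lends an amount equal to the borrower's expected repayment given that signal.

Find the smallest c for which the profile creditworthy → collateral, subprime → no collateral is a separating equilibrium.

134

Under separation: collateral → creditworthy (pays 360); no collateral → subprime (pays 230).
Creditworthy: 360 − 65 = 295 ≥ 230 − 43 = 187. Holds regardless of c. ✓
Subprime: 230 − 4 ≥ 360 − c, so c ≥ 360 − 226 = 134.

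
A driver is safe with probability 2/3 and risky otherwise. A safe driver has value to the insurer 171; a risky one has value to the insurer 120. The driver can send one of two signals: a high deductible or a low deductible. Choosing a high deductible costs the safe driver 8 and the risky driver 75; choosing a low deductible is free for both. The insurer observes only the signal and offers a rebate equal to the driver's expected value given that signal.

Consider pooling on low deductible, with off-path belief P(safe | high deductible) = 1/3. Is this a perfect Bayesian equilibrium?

At the pooled signal (low deductible) the insurer holds the prior 2/3 and pays 2/3·171 + 1/3·120 = 154. Off-path (high deductible) belief 1/3 gives 1/3·171 + 2/3·120 = 137.
Safe: low deductible gives 154 − 0 = 154; high deductible gives 137 − 8 = 129. Stays. ✓
Risky: low deductible gives 154 − 0 = 154; high deductible gives 137 − 75 = 62. Stays. ✓

Yes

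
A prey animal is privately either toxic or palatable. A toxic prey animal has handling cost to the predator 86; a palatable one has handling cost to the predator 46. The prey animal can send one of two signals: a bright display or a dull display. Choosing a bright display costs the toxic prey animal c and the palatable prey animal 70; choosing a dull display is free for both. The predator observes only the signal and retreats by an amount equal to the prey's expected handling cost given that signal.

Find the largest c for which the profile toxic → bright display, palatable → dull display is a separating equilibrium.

40

Under separation: bright display → toxic (pays 86); dull display → palatable (pays 46).
Palatable: 46 − 0 = 46 ≥ 86 − 70 = 16. Holds regardless of c. ✓
Toxic: 86 − c ≥ 46 − 0, so c ≤ 86 − 46 = 40.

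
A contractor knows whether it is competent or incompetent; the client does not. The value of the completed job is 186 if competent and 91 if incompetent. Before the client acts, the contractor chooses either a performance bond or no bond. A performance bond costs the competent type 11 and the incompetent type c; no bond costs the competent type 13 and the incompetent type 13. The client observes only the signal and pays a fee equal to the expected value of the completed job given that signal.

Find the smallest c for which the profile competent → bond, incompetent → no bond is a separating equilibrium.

Under separation: bond → competent (pays 186); no bond → incompetent (pays 91).
Competent: 186 − 11 = 175 ≥ 91 − 13 = 78. Holds regardless of c. ✓
Incompetent: 91 − 13 ≥ 186 − c, so c ≥ 186 − 78 = 108.

108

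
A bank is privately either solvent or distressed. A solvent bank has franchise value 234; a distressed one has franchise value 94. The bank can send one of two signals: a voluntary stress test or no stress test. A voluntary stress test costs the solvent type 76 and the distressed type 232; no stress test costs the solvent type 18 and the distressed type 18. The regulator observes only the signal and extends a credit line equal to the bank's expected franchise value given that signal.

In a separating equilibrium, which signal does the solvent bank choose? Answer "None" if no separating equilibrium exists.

Try solvent → stress test, distressed → no stress test:
  If types separate, stress test earns payment 234 and no stress test earns 94.
  Solvent: stress test gives 234 − 76 = 158; no stress test gives 94 − 18 = 76. No deviation. ✓
  Distressed: no stress test gives 94 − 18 = 76; stress test gives 234 − 232 = 2. No deviation. ✓
Both hold — the solvent type sends stress test.

stress test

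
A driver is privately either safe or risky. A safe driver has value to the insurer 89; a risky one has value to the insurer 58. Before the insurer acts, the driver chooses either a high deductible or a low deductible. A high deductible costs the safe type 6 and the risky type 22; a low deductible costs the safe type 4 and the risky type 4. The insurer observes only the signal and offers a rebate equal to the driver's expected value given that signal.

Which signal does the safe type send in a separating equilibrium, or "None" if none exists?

Try safe → high deductible, risky → low deductible:
  Under separation the insurer infers type exactly: high deductible → safe (pays 89), low deductible → risky (pays 58).
  Safe: high deductible gives 89 − 6 = 83; low deductible gives 58 − 4 = 54. No deviation. ✓
  Risky: low deductible gives 58 − 4 = 54; high deductible gives 89 − 22 = 67. Would deviate. ✗
Try safe → low deductible, risky → high deductible:
  Under separation the insurer infers type exactly: low deductible → safe (pays 89), high deductible → risky (pays 58).
  Safe: low deductible gives 89 − 4 = 85; high deductible gives 58 − 6 = 52. No deviation. ✓
  Risky: high deductible gives 58 − 22 = 36; low deductible gives 89 − 4 = 85. Would deviate. ✗
Neither assignment is incentive-compatible.

None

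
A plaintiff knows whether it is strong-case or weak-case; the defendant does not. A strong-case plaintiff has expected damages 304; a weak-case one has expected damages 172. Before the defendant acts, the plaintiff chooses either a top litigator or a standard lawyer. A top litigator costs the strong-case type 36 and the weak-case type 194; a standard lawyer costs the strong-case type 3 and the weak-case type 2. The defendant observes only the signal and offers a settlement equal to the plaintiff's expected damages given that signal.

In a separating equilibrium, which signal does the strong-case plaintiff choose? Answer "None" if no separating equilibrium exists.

Try strong-case → top litigator, weak-case → standard lawyer:
  If types separate, top litigator earns payment 304 and standard lawyer earns 172.
  Strong-case: top litigator gives 304 − 36 = 268; standard lawyer gives 172 − 3 = 169. No deviation. ✓
  Weak-case: standard lawyer gives 172 − 2 = 170; top litigator gives 304 − 194 = 110. No deviation. ✓
Both hold — the strong-case type sends top litigator.

top litigator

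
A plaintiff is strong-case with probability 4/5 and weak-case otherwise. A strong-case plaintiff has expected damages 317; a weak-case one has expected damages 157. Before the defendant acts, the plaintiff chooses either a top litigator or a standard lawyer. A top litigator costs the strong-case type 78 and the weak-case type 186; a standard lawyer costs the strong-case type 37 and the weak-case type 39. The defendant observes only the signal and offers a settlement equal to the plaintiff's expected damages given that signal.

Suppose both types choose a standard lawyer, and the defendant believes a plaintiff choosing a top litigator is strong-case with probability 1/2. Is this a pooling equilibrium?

On the equilibrium path (standard lawyer) the defendant holds the prior 4/5 and pays 4/5·317 + 1/5·157 = 285. Off-path (top litigator) belief 1/2 gives 1/2·317 + 1/2·157 = 237.
Strong-case: standard lawyer gives 285 − 37 = 248; top litigator gives 237 − 78 = 159. Stays. ✓
Weak-case: standard lawyer gives 285 − 39 = 246; top litigator gives 237 − 186 = 51. Stays. ✓
Beliefs are Bayes-consistent on-path and both types best-respond.

Yes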